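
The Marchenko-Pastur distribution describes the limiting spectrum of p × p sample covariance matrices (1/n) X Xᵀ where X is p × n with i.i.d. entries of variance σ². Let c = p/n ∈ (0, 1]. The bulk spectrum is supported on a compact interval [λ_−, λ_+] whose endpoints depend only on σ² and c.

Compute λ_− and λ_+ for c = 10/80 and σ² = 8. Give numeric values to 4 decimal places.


c = 10/80 = 0.125000; √c = 0.353553.
λ_− = σ² (1 − √c)² = 8 · (1 − 0.353553)² = 8 · (0.646447)² = 3.343146.
λ_+ = σ² (1 + √c)² = 8 · (1 + 0.353553)² = 8 · (1.353553)² = 14.656854.

Rounded to 4 decimal places: λ_− ≈ 3.3431, λ_+ ≈ 14.6569.


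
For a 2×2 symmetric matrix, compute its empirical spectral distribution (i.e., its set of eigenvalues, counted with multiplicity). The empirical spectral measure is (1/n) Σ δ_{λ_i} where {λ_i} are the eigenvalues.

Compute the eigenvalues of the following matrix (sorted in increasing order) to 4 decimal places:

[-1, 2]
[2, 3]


Since M is real symmetric, both eigenvalues are real; they are the roots of det(λI − M) = λ² − (tr M) λ + det M.
tr M = -1 + 3 = 2.
det M = (-1)·3 − 2² = -3 − 4 = -7.
Characteristic polynomial: λ² − 2λ − 7 = 0.
Discriminant Δ = (tr M)² − 4·det M = 4 − (-28) = 32; √Δ = 5.656854.
λ = (tr M ± √Δ)/2 = (2 ± 5.656854)/2, giving (tr M − √Δ)/2 = -1.8284 and (tr M + √Δ)/2 = 3.8284.

Eigenvalues sorted in increasing order: [-1.8284, 3.8284].


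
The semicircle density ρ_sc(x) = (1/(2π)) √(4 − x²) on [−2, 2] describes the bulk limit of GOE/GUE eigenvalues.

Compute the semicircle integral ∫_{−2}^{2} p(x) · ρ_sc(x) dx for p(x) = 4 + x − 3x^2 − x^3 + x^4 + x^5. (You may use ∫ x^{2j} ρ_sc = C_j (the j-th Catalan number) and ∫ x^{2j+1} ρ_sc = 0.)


Write p(x) = Σ a_i x^i, split into monomials and integrate each against ρ_sc separately.
Using ∫ x^{2j} ρ_sc = C_j = (1/(j+1)) C(2j, j) (Catalan numbers) and ∫ x^{2j+1} ρ_sc = 0 (odd monomials vanish by symmetry):
  i = 0 (even): a_0 · C_{0} = 4 · 1 = 4
  i = 1 (odd): ∫ x^1 ρ_sc = 0 (vanishes)
  i = 2 (even): a_2 · C_{1} = -3 · 1 = -3
  i = 3 (odd): ∫ x^3 ρ_sc = 0 (vanishes)
  i = 4 (even): a_4 · C_{2} = 1 · 2 = 2
  i = 5 (odd): ∫ x^5 ρ_sc = 0 (vanishes)

Summing the contributions: ∫_{−2}^{2} p(x) ρ_sc(x) dx = 4 + (-3) + 2 = 3.


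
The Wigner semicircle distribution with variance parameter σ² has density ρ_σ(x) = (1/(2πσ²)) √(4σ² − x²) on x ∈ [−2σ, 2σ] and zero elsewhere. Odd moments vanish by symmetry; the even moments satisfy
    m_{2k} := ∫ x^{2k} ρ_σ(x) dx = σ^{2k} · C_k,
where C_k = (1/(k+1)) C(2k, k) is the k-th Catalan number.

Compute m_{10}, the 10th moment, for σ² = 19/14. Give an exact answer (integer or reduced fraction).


By the scaled semicircle moment identity, m_{2k} = σ^{2k} · C_k with k = 5.
C_5 = (1/(k+1)) · C(2k, k) = (1/6) · C(10, 5) = (1/6) · 252 = 42.
σ^{2k} = (σ²)^k = (19/14)^5 = 2476099/537824.

Therefore m_{10} = σ^{10} · C_5 = (2476099/537824) · 42 = 7428297/38416.


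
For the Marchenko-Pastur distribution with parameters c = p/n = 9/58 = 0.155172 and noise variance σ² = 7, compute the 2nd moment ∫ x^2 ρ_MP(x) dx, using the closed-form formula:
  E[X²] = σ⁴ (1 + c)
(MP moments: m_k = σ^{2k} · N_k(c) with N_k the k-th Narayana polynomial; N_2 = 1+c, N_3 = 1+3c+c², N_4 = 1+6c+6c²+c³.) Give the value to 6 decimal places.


E[X²] = σ⁴ (1 + c) (second MP moment). With σ² = 7 (so σ⁴ = 49) and c = 9/58 = 0.155172: E[X²] = 49 · (1 + 0.155172) = 49 · 1.155172.

So E[X^2] = 56.603448.


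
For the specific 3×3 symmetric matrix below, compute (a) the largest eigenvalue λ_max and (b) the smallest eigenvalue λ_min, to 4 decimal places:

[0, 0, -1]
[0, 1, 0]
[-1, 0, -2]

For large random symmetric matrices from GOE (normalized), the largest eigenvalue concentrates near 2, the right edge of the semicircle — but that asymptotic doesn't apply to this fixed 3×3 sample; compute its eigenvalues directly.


Since M is real symmetric, all three eigenvalues are real; they are the roots of det(λI − M) = λ³ − (tr M) λ² + s λ − det M, where s is the sum of the principal 2×2 minors.
tr M = 0 + 1 + (-2) = -1.
s = (0·1 − 0²) + (0·(-2) − (-1)²) + (1·(-2) − 0²) = 0 + (-1) + (-2) = -3.
det M (expand along row 1) = 0·(-2) − 0·0 + (-1)·1 = -1.
Characteristic polynomial: λ³ + λ² − 3λ + 1 = 0.
Substitute λ = y + (tr M)/3 = y − 0.333333 to remove the quadratic term: y³ + p·y + q = 0 with p = s − (tr M)²/3 = -3.333333 and q = −2(tr M)³/27 + (tr M)·s/3 − det M = 2.074074.
Three real roots ⇒ use the trigonometric (Viète) form: r = 2√(−p/3) = 2.108185, φ = arccos(3q/(p·r)) = arccos(-0.885438) = 2.658231 rad.
y_k = r·cos(φ/3 − 2πk/3) for k = 0, 1, 2 gives y = 1.333333, 0.747547, -2.080880.
λ_k = y_k − 0.333333 gives λ = 1.0000, 0.4142, -2.4142 (check: the sum is -1.0000 = tr M).

Hence λ_max = 1.0000 and λ_min = -2.4142.


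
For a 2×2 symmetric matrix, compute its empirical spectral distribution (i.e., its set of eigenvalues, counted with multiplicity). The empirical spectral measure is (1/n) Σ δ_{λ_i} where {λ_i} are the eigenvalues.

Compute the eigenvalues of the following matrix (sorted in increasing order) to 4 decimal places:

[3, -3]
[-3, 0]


Since M is real symmetric, both eigenvalues are real; they are the roots of det(λI − M) = λ² − (tr M) λ + det M.
tr M = 3 + 0 = 3.
det M = 3·0 − (-3)² = 0 − 9 = -9.
Characteristic polynomial: λ² − 3λ − 9 = 0.
Discriminant Δ = (tr M)² − 4·det M = 9 − (-36) = 45; √Δ = 6.708204.
λ = (tr M ± √Δ)/2 = (3 ± 6.708204)/2, giving (tr M − √Δ)/2 = -1.8541 and (tr M + √Δ)/2 = 4.8541.

Eigenvalues sorted in increasing order: [-1.8541, 4.8541].


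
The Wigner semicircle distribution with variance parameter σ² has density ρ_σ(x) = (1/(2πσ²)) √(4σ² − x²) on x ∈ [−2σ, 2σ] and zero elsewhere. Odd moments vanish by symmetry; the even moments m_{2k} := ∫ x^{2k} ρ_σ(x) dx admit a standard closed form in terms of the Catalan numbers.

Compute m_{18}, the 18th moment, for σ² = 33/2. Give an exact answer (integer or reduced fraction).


By the scaled semicircle moment identity, m_{2k} = σ^{2k} · C_k with k = 9.
C_9 = (1/(k+1)) · C(2k, k) = (1/10) · C(18, 9) = (1/10) · 48620 = 4862.
σ^{2k} = (σ²)^k = (33/2)^9 = 46411484401953/512.

Therefore m_{18} = σ^{18} · C_9 = (46411484401953/512) · 4862 = 112826318581147743/256.


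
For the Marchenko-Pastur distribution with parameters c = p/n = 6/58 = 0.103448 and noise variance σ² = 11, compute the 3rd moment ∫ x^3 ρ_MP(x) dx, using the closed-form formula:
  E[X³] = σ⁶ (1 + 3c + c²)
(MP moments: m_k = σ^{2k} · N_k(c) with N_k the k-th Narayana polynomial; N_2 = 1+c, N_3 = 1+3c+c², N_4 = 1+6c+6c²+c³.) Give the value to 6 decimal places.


E[X³] = σ⁶ (1 + 3c + c²) (third MP moment). With σ² = 11 (so σ⁶ = 1331) and c = 6/58 = 0.103448: E[X³] = 1331 · (1 + 3·0.103448 + (0.103448)²) = 1331 · 1.321046.

So E[X^3] = 1758.312723.


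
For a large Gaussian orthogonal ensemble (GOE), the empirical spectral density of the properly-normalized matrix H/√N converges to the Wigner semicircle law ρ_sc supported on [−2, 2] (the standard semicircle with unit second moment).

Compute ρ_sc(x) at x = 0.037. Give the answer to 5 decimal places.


ρ_sc(x) = (1/(2π)) √(4 − x²). With x = 0.037:
  4 − x² = 4 − (0.037)² = 4 − 0.001369 = 3.998631.
  √(4 − x²) = 1.999658.
  1/(2π) = 0.159155.
  ρ_sc(0.037) = 0.159155 · 1.999658 = 0.318255.

Rounded to 5 decimal places: ρ_sc(0.037) ≈ 0.31826.


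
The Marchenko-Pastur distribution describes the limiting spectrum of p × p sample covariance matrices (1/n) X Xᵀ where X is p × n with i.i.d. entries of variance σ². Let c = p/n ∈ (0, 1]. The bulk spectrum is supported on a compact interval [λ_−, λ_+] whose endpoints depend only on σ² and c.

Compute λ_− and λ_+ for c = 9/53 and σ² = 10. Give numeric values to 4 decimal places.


c = 9/53 = 0.169811; √c = 0.412082.
λ_− = σ² (1 − √c)² = 10 · (1 − 0.412082)² = 10 · (0.587918)² = 3.456479.
λ_+ = σ² (1 + √c)² = 10 · (1 + 0.412082)² = 10 · (1.412082)² = 19.939747.

Rounded to 4 decimal places: λ_− ≈ 3.4565, λ_+ ≈ 19.9397.


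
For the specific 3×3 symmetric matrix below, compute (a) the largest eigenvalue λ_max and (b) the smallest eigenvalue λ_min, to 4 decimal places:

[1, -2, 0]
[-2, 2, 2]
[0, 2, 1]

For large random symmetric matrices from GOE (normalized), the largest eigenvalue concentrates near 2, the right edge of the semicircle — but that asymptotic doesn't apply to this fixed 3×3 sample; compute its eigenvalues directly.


Since M is real symmetric, all three eigenvalues are real; they are the roots of det(λI − M) = λ³ − (tr M) λ² + s λ − det M, where s is the sum of the principal 2×2 minors.
tr M = 1 + 2 + 1 = 4.
s = (1·2 − (-2)²) + (1·1 − 0²) + (2·1 − 2²) = -2 + 1 + (-2) = -3.
det M (expand along row 1) = 1·(-2) − (-2)·(-2) + 0·(-4) = -6.
Characteristic polynomial: λ³ − 4λ² − 3λ + 6 = 0.
Substitute λ = y + (tr M)/3 = y + 1.333333 to remove the quadratic term: y³ + p·y + q = 0 with p = s − (tr M)²/3 = -8.333333 and q = −2(tr M)³/27 + (tr M)·s/3 − det M = -2.740741.
Three real roots ⇒ use the trigonometric (Viète) form: r = 2√(−p/3) = 3.333333, φ = arccos(3q/(p·r)) = arccos(0.296000) = 1.270294 rad.
y_k = r·cos(φ/3 − 2πk/3) for k = 0, 1, 2 gives y = 3.038948, -0.333333, -2.705615.
λ_k = y_k + 1.333333 gives λ = 4.3723, 1.0000, -1.3723 (check: the sum is 4.0000 = tr M).

Hence λ_max = 4.3723 and λ_min = -1.3723.


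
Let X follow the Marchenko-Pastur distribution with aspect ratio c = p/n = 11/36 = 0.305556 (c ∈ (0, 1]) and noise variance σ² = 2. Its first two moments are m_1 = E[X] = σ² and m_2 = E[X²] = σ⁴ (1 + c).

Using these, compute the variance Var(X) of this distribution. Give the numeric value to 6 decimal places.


m_1 = E[X] = σ² = 2, so m_1² = 4.
m_2 = E[X²] = σ⁴ (1 + c) = 4 · (1 + 0.305556) = 4 · 1.305556 = 5.222222.
(Note m_2 − m_1² simplifies to c · σ⁴ = 0.305556 · 4.)

Var(X) = m_2 − m_1² = 5.222222 − 4 = 1.222222.


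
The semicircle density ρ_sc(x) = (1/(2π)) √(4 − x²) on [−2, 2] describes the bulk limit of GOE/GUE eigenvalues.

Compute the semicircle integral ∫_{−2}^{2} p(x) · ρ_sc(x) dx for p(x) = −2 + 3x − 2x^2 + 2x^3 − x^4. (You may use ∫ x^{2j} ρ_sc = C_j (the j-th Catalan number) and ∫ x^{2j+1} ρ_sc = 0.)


Write p(x) = Σ a_i x^i, split into monomials and integrate each against ρ_sc separately.
Using ∫ x^{2j} ρ_sc = C_j = (1/(j+1)) C(2j, j) (Catalan numbers) and ∫ x^{2j+1} ρ_sc = 0 (odd monomials vanish by symmetry):
  i = 0 (even): a_0 · C_{0} = -2 · 1 = -2
  i = 1 (odd): ∫ x^1 ρ_sc = 0 (vanishes)
  i = 2 (even): a_2 · C_{1} = -2 · 1 = -2
  i = 3 (odd): ∫ x^3 ρ_sc = 0 (vanishes)
  i = 4 (even): a_4 · C_{2} = -1 · 2 = -2

Summing the contributions: ∫_{−2}^{2} p(x) ρ_sc(x) dx = (-2) + (-2) + (-2) = -6.


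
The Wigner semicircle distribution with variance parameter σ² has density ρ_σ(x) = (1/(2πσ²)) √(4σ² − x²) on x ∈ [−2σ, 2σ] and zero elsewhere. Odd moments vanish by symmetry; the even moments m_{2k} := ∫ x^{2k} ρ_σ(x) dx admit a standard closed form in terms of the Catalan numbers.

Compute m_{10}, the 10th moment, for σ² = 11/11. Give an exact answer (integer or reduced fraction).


By the scaled semicircle moment identity, m_{2k} = σ^{2k} · C_k with k = 5.
C_5 = (1/(k+1)) · C(2k, k) = (1/6) · C(10, 5) = (1/6) · 252 = 42.
σ^{2k} = (σ²)^k = (11/11)^5 = 1.

Therefore m_{10} = σ^{10} · C_5 = 1 · 42 = 42.


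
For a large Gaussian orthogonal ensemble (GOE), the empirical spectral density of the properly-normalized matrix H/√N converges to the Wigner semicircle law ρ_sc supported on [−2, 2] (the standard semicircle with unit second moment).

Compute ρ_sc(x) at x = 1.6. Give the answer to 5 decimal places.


ρ_sc(x) = (1/(2π)) √(4 − x²). With x = 1.6:
  4 − x² = 4 − (1.6)² = 4 − 2.560000 = 1.440000.
  √(4 − x²) = 1.200000.
  1/(2π) = 0.159155.
  ρ_sc(1.6) = 0.159155 · 1.200000 = 0.190986.

Rounded to 5 decimal places: ρ_sc(1.6) ≈ 0.19099.


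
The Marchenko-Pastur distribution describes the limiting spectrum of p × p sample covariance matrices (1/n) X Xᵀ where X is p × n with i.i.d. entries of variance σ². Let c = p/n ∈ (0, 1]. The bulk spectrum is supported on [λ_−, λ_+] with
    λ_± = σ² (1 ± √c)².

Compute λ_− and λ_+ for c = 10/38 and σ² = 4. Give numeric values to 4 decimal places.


c = 10/38 = 0.263158; √c = 0.512989.
λ_− = σ² (1 − √c)² = 4 · (1 − 0.512989)² = 4 · (0.487011)² = 0.948718.
λ_+ = σ² (1 + √c)² = 4 · (1 + 0.512989)² = 4 · (1.512989)² = 9.156545.

Rounded to 4 decimal places: λ_− ≈ 0.9487, λ_+ ≈ 9.1565.


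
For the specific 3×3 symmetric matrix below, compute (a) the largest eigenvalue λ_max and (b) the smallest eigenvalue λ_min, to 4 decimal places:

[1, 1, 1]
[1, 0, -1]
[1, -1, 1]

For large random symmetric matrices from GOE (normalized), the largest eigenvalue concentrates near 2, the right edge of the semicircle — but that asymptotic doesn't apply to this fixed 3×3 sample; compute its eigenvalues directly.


Since M is real symmetric, all three eigenvalues are real; they are the roots of det(λI − M) = λ³ − (tr M) λ² + s λ − det M, where s is the sum of the principal 2×2 minors.
tr M = 1 + 0 + 1 = 2.
s = (1·0 − 1²) + (1·1 − 1²) + (0·1 − (-1)²) = -1 + 0 + (-1) = -2.
det M (expand along row 1) = 1·(-1) − 1·2 + 1·(-1) = -4.
Characteristic polynomial: λ³ − 2λ² − 2λ + 4 = 0.
Substitute λ = y + (tr M)/3 = y + 0.666667 to remove the quadratic term: y³ + p·y + q = 0 with p = s − (tr M)²/3 = -3.333333 and q = −2(tr M)³/27 + (tr M)·s/3 − det M = 2.074074.
Three real roots ⇒ use the trigonometric (Viète) form: r = 2√(−p/3) = 2.108185, φ = arccos(3q/(p·r)) = arccos(-0.885438) = 2.658231 rad.
y_k = r·cos(φ/3 − 2πk/3) for k = 0, 1, 2 gives y = 1.333333, 0.747547, -2.080880.
λ_k = y_k + 0.666667 gives λ = 2.0000, 1.4142, -1.4142 (check: the sum is 2.0000 = tr M).

Hence λ_max = 2.0000 and λ_min = -1.4142.


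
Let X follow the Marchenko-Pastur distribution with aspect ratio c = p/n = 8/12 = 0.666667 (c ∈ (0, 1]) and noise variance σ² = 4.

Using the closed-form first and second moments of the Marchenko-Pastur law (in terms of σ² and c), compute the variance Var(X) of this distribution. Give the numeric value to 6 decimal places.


Recall the MP moments m_1 = E[X] = σ² and m_2 = E[X²] = σ⁴ (1 + c).
m_1 = E[X] = σ² = 4, so m_1² = 16.
m_2 = E[X²] = σ⁴ (1 + c) = 16 · (1 + 0.666667) = 16 · 1.666667 = 26.666667.
(Note m_2 − m_1² simplifies to c · σ⁴ = 0.666667 · 16.)

Var(X) = m_2 − m_1² = 26.666667 − 16 = 10.666667.


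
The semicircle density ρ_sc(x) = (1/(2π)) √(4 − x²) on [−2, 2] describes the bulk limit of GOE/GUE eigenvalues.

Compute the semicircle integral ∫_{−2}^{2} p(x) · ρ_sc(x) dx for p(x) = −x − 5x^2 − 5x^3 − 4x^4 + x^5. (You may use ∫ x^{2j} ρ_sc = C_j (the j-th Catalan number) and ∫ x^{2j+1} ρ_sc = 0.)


Write p(x) = Σ a_i x^i, split into monomials and integrate each against ρ_sc separately.
Using ∫ x^{2j} ρ_sc = C_j = (1/(j+1)) C(2j, j) (Catalan numbers) and ∫ x^{2j+1} ρ_sc = 0 (odd monomials vanish by symmetry):
  i = 1 (odd): ∫ x^1 ρ_sc = 0 (vanishes)
  i = 2 (even): a_2 · C_{1} = -5 · 1 = -5
  i = 3 (odd): ∫ x^3 ρ_sc = 0 (vanishes)
  i = 4 (even): a_4 · C_{2} = -4 · 2 = -8
  i = 5 (odd): ∫ x^5 ρ_sc = 0 (vanishes)

Summing the contributions: ∫_{−2}^{2} p(x) ρ_sc(x) dx = (-5) + (-8) = -13.


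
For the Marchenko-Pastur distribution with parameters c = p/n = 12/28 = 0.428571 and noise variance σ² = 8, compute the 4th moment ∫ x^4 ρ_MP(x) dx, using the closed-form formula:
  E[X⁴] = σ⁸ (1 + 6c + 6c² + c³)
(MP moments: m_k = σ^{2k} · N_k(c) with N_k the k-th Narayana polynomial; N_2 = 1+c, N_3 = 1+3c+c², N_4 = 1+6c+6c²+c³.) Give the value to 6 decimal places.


E[X⁴] = σ⁸ (1 + 6c + 6c² + c³) (fourth MP moment). With σ² = 8 (so σ⁸ = 4096) and c = 12/28 = 0.428571: E[X⁴] = 4096 · (1 + 6·0.428571 + 6·(0.428571)² + (0.428571)³) = 4096 · 4.752187.

So E[X^4] = 19464.956268.


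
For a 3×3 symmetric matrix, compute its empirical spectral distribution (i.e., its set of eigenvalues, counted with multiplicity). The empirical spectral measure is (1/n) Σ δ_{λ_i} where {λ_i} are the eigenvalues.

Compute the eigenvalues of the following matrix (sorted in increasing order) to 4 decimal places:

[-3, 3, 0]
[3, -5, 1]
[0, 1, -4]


Since M is real symmetric, all three eigenvalues are real; they are the roots of det(λI − M) = λ³ − (tr M) λ² + s λ − det M, where s is the sum of the principal 2×2 minors.
tr M = -3 + (-5) + (-4) = -12.
s = ((-3)·(-5) − 3²) + ((-3)·(-4) − 0²) + ((-5)·(-4) − 1²) = 6 + 12 + 19 = 37.
det M (expand along row 1) = (-3)·19 − 3·(-12) + 0·3 = -21.
Characteristic polynomial: λ³ + 12λ² + 37λ + 21 = 0.
Substitute λ = y + (tr M)/3 = y − 4.000000 to remove the quadratic term: y³ + p·y + q = 0 with p = s − (tr M)²/3 = -11.000000 and q = −2(tr M)³/27 + (tr M)·s/3 − det M = 1.000000.
Three real roots ⇒ use the trigonometric (Viète) form: r = 2√(−p/3) = 3.829708, φ = arccos(3q/(p·r)) = arccos(-0.071214) = 1.642070 rad.
y_k = r·cos(φ/3 − 2πk/3) for k = 0, 1, 2 gives y = 3.270200, 0.090978, -3.361178.
λ_k = y_k − 4.000000 gives λ = -0.7298, -3.9090, -7.3612 (check: the sum is -12.0000 = tr M).

Eigenvalues sorted in increasing order: [-7.3612, -3.9090, -0.7298].


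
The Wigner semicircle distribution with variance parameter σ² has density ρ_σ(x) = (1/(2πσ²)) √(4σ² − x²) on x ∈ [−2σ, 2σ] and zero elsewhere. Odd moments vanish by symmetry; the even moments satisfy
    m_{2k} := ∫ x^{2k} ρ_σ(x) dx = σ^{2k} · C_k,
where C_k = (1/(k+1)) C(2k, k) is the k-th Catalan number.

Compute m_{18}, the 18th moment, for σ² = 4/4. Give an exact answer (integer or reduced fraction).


By the scaled semicircle moment identity, m_{2k} = σ^{2k} · C_k with k = 9.
C_9 = (1/(k+1)) · C(2k, k) = (1/10) · C(18, 9) = (1/10) · 48620 = 4862.
σ^{2k} = (σ²)^k = (4/4)^9 = 1.

Therefore m_{18} = σ^{18} · C_9 = 1 · 4862 = 4862.


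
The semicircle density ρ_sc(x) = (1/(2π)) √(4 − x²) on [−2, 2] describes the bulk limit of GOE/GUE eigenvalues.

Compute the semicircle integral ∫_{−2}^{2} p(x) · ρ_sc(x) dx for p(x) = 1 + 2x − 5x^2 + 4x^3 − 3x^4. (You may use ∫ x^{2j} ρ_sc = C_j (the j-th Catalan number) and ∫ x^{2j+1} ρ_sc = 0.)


Write p(x) = Σ a_i x^i, split into monomials and integrate each against ρ_sc separately.
Using ∫ x^{2j} ρ_sc = C_j = (1/(j+1)) C(2j, j) (Catalan numbers) and ∫ x^{2j+1} ρ_sc = 0 (odd monomials vanish by symmetry):
  i = 0 (even): a_0 · C_{0} = 1 · 1 = 1
  i = 1 (odd): ∫ x^1 ρ_sc = 0 (vanishes)
  i = 2 (even): a_2 · C_{1} = -5 · 1 = -5
  i = 3 (odd): ∫ x^3 ρ_sc = 0 (vanishes)
  i = 4 (even): a_4 · C_{2} = -3 · 2 = -6

Summing the contributions: ∫_{−2}^{2} p(x) ρ_sc(x) dx = 1 + (-5) + (-6) = -10.


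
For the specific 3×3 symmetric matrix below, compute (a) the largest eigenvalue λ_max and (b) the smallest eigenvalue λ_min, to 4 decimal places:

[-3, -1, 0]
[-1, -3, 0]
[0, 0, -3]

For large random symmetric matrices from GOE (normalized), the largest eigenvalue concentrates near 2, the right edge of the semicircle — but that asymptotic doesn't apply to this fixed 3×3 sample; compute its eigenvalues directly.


Since M is real symmetric, all three eigenvalues are real; they are the roots of det(λI − M) = λ³ − (tr M) λ² + s λ − det M, where s is the sum of the principal 2×2 minors.
tr M = -3 + (-3) + (-3) = -9.
s = ((-3)·(-3) − (-1)²) + ((-3)·(-3) − 0²) + ((-3)·(-3) − 0²) = 8 + 9 + 9 = 26.
det M (expand along row 1) = (-3)·9 − (-1)·3 + 0·0 = -24.
Characteristic polynomial: λ³ + 9λ² + 26λ + 24 = 0.
Substitute λ = y + (tr M)/3 = y − 3.000000 to remove the quadratic term: y³ + p·y + q = 0 with p = s − (tr M)²/3 = -1.000000 and q = −2(tr M)³/27 + (tr M)·s/3 − det M = 0.000000.
Three real roots ⇒ use the trigonometric (Viète) form: r = 2√(−p/3) = 1.154701, φ = arccos(3q/(p·r)) = arccos(0.000000) = 1.570796 rad.
y_k = r·cos(φ/3 − 2πk/3) for k = 0, 1, 2 gives y = 1.000000, 0.000000, -1.000000.
λ_k = y_k − 3.000000 gives λ = -2.0000, -3.0000, -4.0000 (check: the sum is -9.0000 = tr M).

Hence λ_max = -2.0000 and λ_min = -4.0000.


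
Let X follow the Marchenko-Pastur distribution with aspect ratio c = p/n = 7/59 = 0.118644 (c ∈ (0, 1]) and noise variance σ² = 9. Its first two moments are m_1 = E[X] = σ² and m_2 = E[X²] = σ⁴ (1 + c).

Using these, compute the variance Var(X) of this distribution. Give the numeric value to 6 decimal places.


m_1 = E[X] = σ² = 9, so m_1² = 81.
m_2 = E[X²] = σ⁴ (1 + c) = 81 · (1 + 0.118644) = 81 · 1.118644 = 90.610169.
(Note m_2 − m_1² simplifies to c · σ⁴ = 0.118644 · 81.)

Var(X) = m_2 − m_1² = 90.610169 − 81 = 9.610169.


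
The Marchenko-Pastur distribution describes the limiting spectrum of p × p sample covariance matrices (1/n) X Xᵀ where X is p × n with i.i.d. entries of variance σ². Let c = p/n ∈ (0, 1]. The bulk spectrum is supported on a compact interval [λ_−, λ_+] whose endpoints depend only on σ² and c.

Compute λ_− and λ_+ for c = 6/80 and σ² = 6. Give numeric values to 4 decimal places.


c = 6/80 = 0.075000; √c = 0.273861.
λ_− = σ² (1 − √c)² = 6 · (1 − 0.273861)² = 6 · (0.726139)² = 3.163665.
λ_+ = σ² (1 + √c)² = 6 · (1 + 0.273861)² = 6 · (1.273861)² = 9.736335.

Rounded to 4 decimal places: λ_− ≈ 3.1637, λ_+ ≈ 9.7363.


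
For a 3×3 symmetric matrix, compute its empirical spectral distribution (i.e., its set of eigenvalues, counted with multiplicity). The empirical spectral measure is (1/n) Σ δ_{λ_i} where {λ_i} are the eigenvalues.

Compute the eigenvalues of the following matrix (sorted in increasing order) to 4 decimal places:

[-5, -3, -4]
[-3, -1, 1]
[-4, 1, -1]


Since M is real symmetric, all three eigenvalues are real; they are the roots of det(λI − M) = λ³ − (tr M) λ² + s λ − det M, where s is the sum of the principal 2×2 minors.
tr M = -5 + (-1) + (-1) = -7.
s = ((-5)·(-1) − (-3)²) + ((-5)·(-1) − (-4)²) + ((-1)·(-1) − 1²) = -4 + (-11) + 0 = -15.
det M (expand along row 1) = (-5)·0 − (-3)·7 + (-4)·(-7) = 49.
Characteristic polynomial: λ³ + 7λ² − 15λ − 49 = 0.
Substitute λ = y + (tr M)/3 = y − 2.333333 to remove the quadratic term: y³ + p·y + q = 0 with p = s − (tr M)²/3 = -31.333333 and q = −2(tr M)³/27 + (tr M)·s/3 − det M = 11.407407.
Three real roots ⇒ use the trigonometric (Viète) form: r = 2√(−p/3) = 6.463573, φ = arccos(3q/(p·r)) = arccos(-0.168978) = 1.740589 rad.
y_k = r·cos(φ/3 − 2πk/3) for k = 0, 1, 2 gives y = 5.405843, 0.365626, -5.771469.
λ_k = y_k − 2.333333 gives λ = 3.0725, -1.9677, -8.1048 (check: the sum is -7.0000 = tr M).

Eigenvalues sorted in increasing order: [-8.1048, -1.9677, 3.0725].


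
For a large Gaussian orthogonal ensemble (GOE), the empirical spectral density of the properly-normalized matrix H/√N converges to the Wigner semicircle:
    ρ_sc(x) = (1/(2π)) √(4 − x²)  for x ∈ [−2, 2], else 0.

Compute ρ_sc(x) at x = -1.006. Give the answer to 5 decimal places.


ρ_sc(x) = (1/(2π)) √(4 − x²). With x = -1.006:
  4 − x² = 4 − (-1.006)² = 4 − 1.012036 = 2.987964.
  √(4 − x²) = 1.728573.
  1/(2π) = 0.159155.
  ρ_sc(-1.006) = 0.159155 · 1.728573 = 0.275111.

Rounded to 5 decimal places: ρ_sc(-1.006) ≈ 0.27511.


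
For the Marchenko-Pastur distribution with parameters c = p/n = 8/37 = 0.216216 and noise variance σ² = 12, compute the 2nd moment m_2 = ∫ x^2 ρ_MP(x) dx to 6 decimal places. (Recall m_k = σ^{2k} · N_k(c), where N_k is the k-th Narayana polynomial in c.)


E[X²] = σ⁴ (1 + c) (second MP moment). With σ² = 12 (so σ⁴ = 144) and c = 8/37 = 0.216216: E[X²] = 144 · (1 + 0.216216) = 144 · 1.216216.

So E[X^2] = 175.135135.


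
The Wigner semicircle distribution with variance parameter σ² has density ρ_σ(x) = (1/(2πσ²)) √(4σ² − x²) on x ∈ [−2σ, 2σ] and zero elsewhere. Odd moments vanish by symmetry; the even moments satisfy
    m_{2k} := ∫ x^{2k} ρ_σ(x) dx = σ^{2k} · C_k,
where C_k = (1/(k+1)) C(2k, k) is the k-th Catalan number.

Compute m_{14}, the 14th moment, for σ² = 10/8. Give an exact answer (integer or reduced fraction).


By the scaled semicircle moment identity, m_{2k} = σ^{2k} · C_k with k = 7.
C_7 = (1/(k+1)) · C(2k, k) = (1/8) · C(14, 7) = (1/8) · 3432 = 429.
σ^{2k} = (σ²)^k = (10/8)^7 = 78125/16384.

Therefore m_{14} = σ^{14} · C_7 = (78125/16384) · 429 = 33515625/16384.


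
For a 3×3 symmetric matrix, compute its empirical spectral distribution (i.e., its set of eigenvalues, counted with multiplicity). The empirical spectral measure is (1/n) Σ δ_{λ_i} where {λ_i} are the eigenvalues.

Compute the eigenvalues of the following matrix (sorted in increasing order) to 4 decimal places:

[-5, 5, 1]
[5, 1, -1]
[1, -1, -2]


Since M is real symmetric, all three eigenvalues are real; they are the roots of det(λI − M) = λ³ − (tr M) λ² + s λ − det M, where s is the sum of the principal 2×2 minors.
tr M = -5 + 1 + (-2) = -6.
s = ((-5)·1 − 5²) + ((-5)·(-2) − 1²) + (1·(-2) − (-1)²) = -30 + 9 + (-3) = -24.
det M (expand along row 1) = (-5)·(-3) − 5·(-9) + 1·(-6) = 54.
Characteristic polynomial: λ³ + 6λ² − 24λ − 54 = 0.
Substitute λ = y + (tr M)/3 = y − 2.000000 to remove the quadratic term: y³ + p·y + q = 0 with p = s − (tr M)²/3 = -36.000000 and q = −2(tr M)³/27 + (tr M)·s/3 − det M = 10.000000.
Three real roots ⇒ use the trigonometric (Viète) form: r = 2√(−p/3) = 6.928203, φ = arccos(3q/(p·r)) = arccos(-0.120281) = 1.691370 rad.
y_k = r·cos(φ/3 − 2πk/3) for k = 0, 1, 2 gives y = 5.855966, 0.278377, -6.134343.
λ_k = y_k − 2.000000 gives λ = 3.8560, -1.7216, -8.1343 (check: the sum is -6.0000 = tr M).

Eigenvalues sorted in increasing order: [-8.1343, -1.7216, 3.8560].


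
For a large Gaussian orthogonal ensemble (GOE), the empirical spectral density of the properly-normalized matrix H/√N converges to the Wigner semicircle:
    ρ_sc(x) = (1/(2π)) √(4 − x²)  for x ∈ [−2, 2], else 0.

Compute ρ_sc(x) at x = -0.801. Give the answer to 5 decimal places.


ρ_sc(x) = (1/(2π)) √(4 − x²). With x = -0.801:
  4 − x² = 4 − (-0.801)² = 4 − 0.641601 = 3.358399.
  √(4 − x²) = 1.832594.
  1/(2π) = 0.159155.
  ρ_sc(-0.801) = 0.159155 · 1.832594 = 0.291666.

Rounded to 5 decimal places: ρ_sc(-0.801) ≈ 0.29167.


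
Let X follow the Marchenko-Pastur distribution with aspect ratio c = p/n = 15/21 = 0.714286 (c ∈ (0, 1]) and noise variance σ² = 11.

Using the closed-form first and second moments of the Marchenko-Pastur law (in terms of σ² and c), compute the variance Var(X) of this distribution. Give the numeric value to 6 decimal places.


Recall the MP moments m_1 = E[X] = σ² and m_2 = E[X²] = σ⁴ (1 + c).
m_1 = E[X] = σ² = 11, so m_1² = 121.
m_2 = E[X²] = σ⁴ (1 + c) = 121 · (1 + 0.714286) = 121 · 1.714286 = 207.428571.
(Note m_2 − m_1² simplifies to c · σ⁴ = 0.714286 · 121.)

Var(X) = m_2 − m_1² = 207.428571 − 121 = 86.428571.


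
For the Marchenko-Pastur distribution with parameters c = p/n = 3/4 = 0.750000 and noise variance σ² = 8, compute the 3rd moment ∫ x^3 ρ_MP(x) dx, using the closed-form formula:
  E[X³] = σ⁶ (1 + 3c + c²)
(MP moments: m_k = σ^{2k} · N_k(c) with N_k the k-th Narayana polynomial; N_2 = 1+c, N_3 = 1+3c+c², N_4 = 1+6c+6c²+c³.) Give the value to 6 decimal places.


E[X³] = σ⁶ (1 + 3c + c²) (third MP moment). With σ² = 8 (so σ⁶ = 512) and c = 3/4 = 0.750000: E[X³] = 512 · (1 + 3·0.750000 + (0.750000)²) = 512 · 3.812500.

So E[X^3] = 1952.000000.


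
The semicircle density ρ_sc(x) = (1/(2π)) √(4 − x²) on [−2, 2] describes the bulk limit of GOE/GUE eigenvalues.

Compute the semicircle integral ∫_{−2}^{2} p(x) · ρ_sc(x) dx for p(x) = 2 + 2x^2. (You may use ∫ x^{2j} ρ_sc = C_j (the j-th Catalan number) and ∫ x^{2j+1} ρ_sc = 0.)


Write p(x) = Σ a_i x^i, split into monomials and integrate each against ρ_sc separately.
Using ∫ x^{2j} ρ_sc = C_j = (1/(j+1)) C(2j, j) (Catalan numbers) and ∫ x^{2j+1} ρ_sc = 0 (odd monomials vanish by symmetry):
  i = 0 (even): a_0 · C_{0} = 2 · 1 = 2
  i = 2 (even): a_2 · C_{1} = 2 · 1 = 2

Summing the contributions: ∫_{−2}^{2} p(x) ρ_sc(x) dx = 2 + 2 = 4.


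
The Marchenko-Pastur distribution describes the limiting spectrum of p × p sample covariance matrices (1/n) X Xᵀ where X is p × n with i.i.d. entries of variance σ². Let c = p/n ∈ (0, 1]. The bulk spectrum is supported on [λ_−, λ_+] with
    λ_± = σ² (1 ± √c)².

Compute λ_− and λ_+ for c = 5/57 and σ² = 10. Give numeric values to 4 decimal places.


c = 5/57 = 0.087719; √c = 0.296174.
λ_− = σ² (1 − √c)² = 10 · (1 − 0.296174)² = 10 · (0.703826)² = 4.953704.
λ_+ = σ² (1 + √c)² = 10 · (1 + 0.296174)² = 10 · (1.296174)² = 16.800682.

Rounded to 4 decimal places: λ_− ≈ 4.9537, λ_+ ≈ 16.8007.


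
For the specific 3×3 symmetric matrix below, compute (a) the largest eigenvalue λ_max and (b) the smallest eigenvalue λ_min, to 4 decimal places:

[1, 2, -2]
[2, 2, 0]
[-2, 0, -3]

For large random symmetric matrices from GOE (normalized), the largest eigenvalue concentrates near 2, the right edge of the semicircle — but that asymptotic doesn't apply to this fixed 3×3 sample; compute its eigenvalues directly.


Since M is real symmetric, all three eigenvalues are real; they are the roots of det(λI − M) = λ³ − (tr M) λ² + s λ − det M, where s is the sum of the principal 2×2 minors.
tr M = 1 + 2 + (-3) = 0.
s = (1·2 − 2²) + (1·(-3) − (-2)²) + (2·(-3) − 0²) = -2 + (-7) + (-6) = -15.
det M (expand along row 1) = 1·(-6) − 2·(-6) + (-2)·4 = -2.
Characteristic polynomial: λ³ − 15λ + 2 = 0.
Substitute λ = y + (tr M)/3 = y + 0.000000 to remove the quadratic term: y³ + p·y + q = 0 with p = s − (tr M)²/3 = -15.000000 and q = −2(tr M)³/27 + (tr M)·s/3 − det M = 2.000000.
Three real roots ⇒ use the trigonometric (Viète) form: r = 2√(−p/3) = 4.472136, φ = arccos(3q/(p·r)) = arccos(-0.089443) = 1.660359 rad.
y_k = r·cos(φ/3 − 2πk/3) for k = 0, 1, 2 gives y = 3.804512, 0.133492, -3.938003.
λ_k = y_k + 0.000000 gives λ = 3.8045, 0.1335, -3.9380 (check: the sum is 0.0000 = tr M).

Hence λ_max = 3.8045 and λ_min = -3.9380.


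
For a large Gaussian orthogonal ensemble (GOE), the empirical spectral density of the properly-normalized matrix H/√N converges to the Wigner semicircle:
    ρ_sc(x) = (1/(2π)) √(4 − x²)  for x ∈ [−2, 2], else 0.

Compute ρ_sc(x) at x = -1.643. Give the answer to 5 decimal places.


ρ_sc(x) = (1/(2π)) √(4 − x²). With x = -1.643:
  4 − x² = 4 − (-1.643)² = 4 − 2.699449 = 1.300551.
  √(4 − x²) = 1.140417.
  1/(2π) = 0.159155.
  ρ_sc(-1.643) = 0.159155 · 1.140417 = 0.181503.

Rounded to 5 decimal places: ρ_sc(-1.643) ≈ 0.18150.


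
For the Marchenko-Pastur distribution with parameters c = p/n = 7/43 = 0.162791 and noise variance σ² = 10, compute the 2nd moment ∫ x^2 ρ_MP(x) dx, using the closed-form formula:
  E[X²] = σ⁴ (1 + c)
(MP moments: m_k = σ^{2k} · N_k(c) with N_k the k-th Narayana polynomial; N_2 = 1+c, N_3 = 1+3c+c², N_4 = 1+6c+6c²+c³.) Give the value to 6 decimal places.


E[X²] = σ⁴ (1 + c) (second MP moment). With σ² = 10 (so σ⁴ = 100) and c = 7/43 = 0.162791: E[X²] = 100 · (1 + 0.162791) = 100 · 1.162791.

So E[X^2] = 116.279070.


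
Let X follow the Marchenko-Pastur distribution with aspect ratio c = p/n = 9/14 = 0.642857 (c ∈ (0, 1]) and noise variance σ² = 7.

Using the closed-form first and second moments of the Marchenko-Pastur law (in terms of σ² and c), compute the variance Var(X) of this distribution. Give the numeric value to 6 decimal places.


Recall the MP moments m_1 = E[X] = σ² and m_2 = E[X²] = σ⁴ (1 + c).
m_1 = E[X] = σ² = 7, so m_1² = 49.
m_2 = E[X²] = σ⁴ (1 + c) = 49 · (1 + 0.642857) = 49 · 1.642857 = 80.500000.
(Note m_2 − m_1² simplifies to c · σ⁴ = 0.642857 · 49.)

Var(X) = m_2 − m_1² = 80.500000 − 49 = 31.500000.


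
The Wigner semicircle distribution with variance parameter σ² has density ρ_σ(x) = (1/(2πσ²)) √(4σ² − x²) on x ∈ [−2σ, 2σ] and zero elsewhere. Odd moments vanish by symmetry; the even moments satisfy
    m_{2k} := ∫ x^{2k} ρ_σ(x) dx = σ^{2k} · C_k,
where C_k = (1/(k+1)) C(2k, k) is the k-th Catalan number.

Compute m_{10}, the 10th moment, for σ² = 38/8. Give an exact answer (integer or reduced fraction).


By the scaled semicircle moment identity, m_{2k} = σ^{2k} · C_k with k = 5.
C_5 = (1/(k+1)) · C(2k, k) = (1/6) · C(10, 5) = (1/6) · 252 = 42.
σ^{2k} = (σ²)^k = (38/8)^5 = 2476099/1024.

Therefore m_{10} = σ^{10} · C_5 = (2476099/1024) · 42 = 51998079/512.


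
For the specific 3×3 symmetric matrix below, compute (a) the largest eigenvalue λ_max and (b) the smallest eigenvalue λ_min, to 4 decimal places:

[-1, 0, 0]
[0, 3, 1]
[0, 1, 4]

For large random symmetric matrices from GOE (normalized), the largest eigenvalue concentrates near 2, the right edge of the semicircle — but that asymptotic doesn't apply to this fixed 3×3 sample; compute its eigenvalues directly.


Since M is real symmetric, all three eigenvalues are real; they are the roots of det(λI − M) = λ³ − (tr M) λ² + s λ − det M, where s is the sum of the principal 2×2 minors.
tr M = -1 + 3 + 4 = 6.
s = ((-1)·3 − 0²) + ((-1)·4 − 0²) + (3·4 − 1²) = -3 + (-4) + 11 = 4.
det M (expand along row 1) = (-1)·11 − 0·0 + 0·0 = -11.
Characteristic polynomial: λ³ − 6λ² + 4λ + 11 = 0.
Substitute λ = y + (tr M)/3 = y + 2.000000 to remove the quadratic term: y³ + p·y + q = 0 with p = s − (tr M)²/3 = -8.000000 and q = −2(tr M)³/27 + (tr M)·s/3 − det M = 3.000000.
Three real roots ⇒ use the trigonometric (Viète) form: r = 2√(−p/3) = 3.265986, φ = arccos(3q/(p·r)) = arccos(-0.344459) = 1.922459 rad.
y_k = r·cos(φ/3 − 2πk/3) for k = 0, 1, 2 gives y = 2.618034, 0.381966, -3.000000.
λ_k = y_k + 2.000000 gives λ = 4.6180, 2.3820, -1.0000 (check: the sum is 6.0000 = tr M).

Hence λ_max = 4.6180 and λ_min = -1.0000.


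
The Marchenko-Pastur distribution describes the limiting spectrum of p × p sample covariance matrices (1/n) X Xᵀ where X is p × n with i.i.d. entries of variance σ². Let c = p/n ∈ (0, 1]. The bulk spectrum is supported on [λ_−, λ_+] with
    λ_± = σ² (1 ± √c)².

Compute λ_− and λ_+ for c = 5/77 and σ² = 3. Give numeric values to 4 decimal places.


c = 5/77 = 0.064935; √c = 0.254824.
λ_− = σ² (1 − √c)² = 3 · (1 − 0.254824)² = 3 · (0.745176)² = 1.665864.
λ_+ = σ² (1 + √c)² = 3 · (1 + 0.254824)² = 3 · (1.254824)² = 4.723747.

Rounded to 4 decimal places: λ_− ≈ 1.6659, λ_+ ≈ 4.7237.


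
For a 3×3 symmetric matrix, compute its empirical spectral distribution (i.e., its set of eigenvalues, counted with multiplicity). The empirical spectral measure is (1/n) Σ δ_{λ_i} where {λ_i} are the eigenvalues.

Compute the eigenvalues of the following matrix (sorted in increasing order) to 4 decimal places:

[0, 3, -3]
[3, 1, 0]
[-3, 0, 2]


Since M is real symmetric, all three eigenvalues are real; they are the roots of det(λI − M) = λ³ − (tr M) λ² + s λ − det M, where s is the sum of the principal 2×2 minors.
tr M = 0 + 1 + 2 = 3.
s = (0·1 − 3²) + (0·2 − (-3)²) + (1·2 − 0²) = -9 + (-9) + 2 = -16.
det M (expand along row 1) = 0·2 − 3·6 + (-3)·3 = -27.
Characteristic polynomial: λ³ − 3λ² − 16λ + 27 = 0.
Substitute λ = y + (tr M)/3 = y + 1.000000 to remove the quadratic term: y³ + p·y + q = 0 with p = s − (tr M)²/3 = -19.000000 and q = −2(tr M)³/27 + (tr M)·s/3 − det M = 9.000000.
Three real roots ⇒ use the trigonometric (Viète) form: r = 2√(−p/3) = 5.033223, φ = arccos(3q/(p·r)) = arccos(-0.282335) = 1.857023 rad.
y_k = r·cos(φ/3 − 2πk/3) for k = 0, 1, 2 gives y = 4.099332, 0.479486, -4.578818.
λ_k = y_k + 1.000000 gives λ = 5.0993, 1.4795, -3.5788 (check: the sum is 3.0000 = tr M).

Eigenvalues sorted in increasing order: [-3.5788, 1.4795, 5.0993].


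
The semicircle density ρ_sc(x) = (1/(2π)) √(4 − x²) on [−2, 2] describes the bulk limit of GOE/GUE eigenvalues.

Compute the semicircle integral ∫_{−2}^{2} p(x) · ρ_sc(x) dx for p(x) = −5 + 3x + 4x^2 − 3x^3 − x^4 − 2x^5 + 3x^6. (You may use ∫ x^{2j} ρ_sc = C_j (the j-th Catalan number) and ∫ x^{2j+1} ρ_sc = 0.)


Write p(x) = Σ a_i x^i, split into monomials and integrate each against ρ_sc separately.
Using ∫ x^{2j} ρ_sc = C_j = (1/(j+1)) C(2j, j) (Catalan numbers) and ∫ x^{2j+1} ρ_sc = 0 (odd monomials vanish by symmetry):
  i = 0 (even): a_0 · C_{0} = -5 · 1 = -5
  i = 1 (odd): ∫ x^1 ρ_sc = 0 (vanishes)
  i = 2 (even): a_2 · C_{1} = 4 · 1 = 4
  i = 3 (odd): ∫ x^3 ρ_sc = 0 (vanishes)
  i = 4 (even): a_4 · C_{2} = -1 · 2 = -2
  i = 5 (odd): ∫ x^5 ρ_sc = 0 (vanishes)
  i = 6 (even): a_6 · C_{3} = 3 · 5 = 15

Summing the contributions: ∫_{−2}^{2} p(x) ρ_sc(x) dx = (-5) + 4 + (-2) + 15 = 12.


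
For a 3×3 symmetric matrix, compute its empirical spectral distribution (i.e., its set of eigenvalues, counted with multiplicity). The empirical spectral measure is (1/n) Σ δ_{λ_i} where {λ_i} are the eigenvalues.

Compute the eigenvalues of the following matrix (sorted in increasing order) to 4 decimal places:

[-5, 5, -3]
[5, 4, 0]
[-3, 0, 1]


Since M is real symmetric, all three eigenvalues are real; they are the roots of det(λI − M) = λ³ − (tr M) λ² + s λ − det M, where s is the sum of the principal 2×2 minors.
tr M = -5 + 4 + 1 = 0.
s = ((-5)·4 − 5²) + ((-5)·1 − (-3)²) + (4·1 − 0²) = -45 + (-14) + 4 = -55.
det M (expand along row 1) = (-5)·4 − 5·5 + (-3)·12 = -81.
Characteristic polynomial: λ³ − 55λ + 81 = 0.
Substitute λ = y + (tr M)/3 = y + 0.000000 to remove the quadratic term: y³ + p·y + q = 0 with p = s − (tr M)²/3 = -55.000000 and q = −2(tr M)³/27 + (tr M)·s/3 − det M = 81.000000.
Three real roots ⇒ use the trigonometric (Viète) form: r = 2√(−p/3) = 8.563488, φ = arccos(3q/(p·r)) = arccos(-0.515932) = 2.112892 rad.
y_k = r·cos(φ/3 − 2πk/3) for k = 0, 1, 2 gives y = 6.525949, 1.539003, -8.064952.
λ_k = y_k + 0.000000 gives λ = 6.5259, 1.5390, -8.0650 (check: the sum is 0.0000 = tr M).

Eigenvalues sorted in increasing order: [-8.0650, 1.5390, 6.5259].


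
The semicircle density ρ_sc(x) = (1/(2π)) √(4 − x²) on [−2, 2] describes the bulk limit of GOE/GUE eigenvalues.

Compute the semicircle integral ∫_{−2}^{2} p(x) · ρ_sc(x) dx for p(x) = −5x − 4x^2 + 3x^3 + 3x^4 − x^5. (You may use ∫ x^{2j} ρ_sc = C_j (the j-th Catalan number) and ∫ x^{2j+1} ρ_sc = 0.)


Write p(x) = Σ a_i x^i, split into monomials and integrate each against ρ_sc separately.
Using ∫ x^{2j} ρ_sc = C_j = (1/(j+1)) C(2j, j) (Catalan numbers) and ∫ x^{2j+1} ρ_sc = 0 (odd monomials vanish by symmetry):
  i = 1 (odd): ∫ x^1 ρ_sc = 0 (vanishes)
  i = 2 (even): a_2 · C_{1} = -4 · 1 = -4
  i = 3 (odd): ∫ x^3 ρ_sc = 0 (vanishes)
  i = 4 (even): a_4 · C_{2} = 3 · 2 = 6
  i = 5 (odd): ∫ x^5 ρ_sc = 0 (vanishes)

Summing the contributions: ∫_{−2}^{2} p(x) ρ_sc(x) dx = (-4) + 6 = 2.
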